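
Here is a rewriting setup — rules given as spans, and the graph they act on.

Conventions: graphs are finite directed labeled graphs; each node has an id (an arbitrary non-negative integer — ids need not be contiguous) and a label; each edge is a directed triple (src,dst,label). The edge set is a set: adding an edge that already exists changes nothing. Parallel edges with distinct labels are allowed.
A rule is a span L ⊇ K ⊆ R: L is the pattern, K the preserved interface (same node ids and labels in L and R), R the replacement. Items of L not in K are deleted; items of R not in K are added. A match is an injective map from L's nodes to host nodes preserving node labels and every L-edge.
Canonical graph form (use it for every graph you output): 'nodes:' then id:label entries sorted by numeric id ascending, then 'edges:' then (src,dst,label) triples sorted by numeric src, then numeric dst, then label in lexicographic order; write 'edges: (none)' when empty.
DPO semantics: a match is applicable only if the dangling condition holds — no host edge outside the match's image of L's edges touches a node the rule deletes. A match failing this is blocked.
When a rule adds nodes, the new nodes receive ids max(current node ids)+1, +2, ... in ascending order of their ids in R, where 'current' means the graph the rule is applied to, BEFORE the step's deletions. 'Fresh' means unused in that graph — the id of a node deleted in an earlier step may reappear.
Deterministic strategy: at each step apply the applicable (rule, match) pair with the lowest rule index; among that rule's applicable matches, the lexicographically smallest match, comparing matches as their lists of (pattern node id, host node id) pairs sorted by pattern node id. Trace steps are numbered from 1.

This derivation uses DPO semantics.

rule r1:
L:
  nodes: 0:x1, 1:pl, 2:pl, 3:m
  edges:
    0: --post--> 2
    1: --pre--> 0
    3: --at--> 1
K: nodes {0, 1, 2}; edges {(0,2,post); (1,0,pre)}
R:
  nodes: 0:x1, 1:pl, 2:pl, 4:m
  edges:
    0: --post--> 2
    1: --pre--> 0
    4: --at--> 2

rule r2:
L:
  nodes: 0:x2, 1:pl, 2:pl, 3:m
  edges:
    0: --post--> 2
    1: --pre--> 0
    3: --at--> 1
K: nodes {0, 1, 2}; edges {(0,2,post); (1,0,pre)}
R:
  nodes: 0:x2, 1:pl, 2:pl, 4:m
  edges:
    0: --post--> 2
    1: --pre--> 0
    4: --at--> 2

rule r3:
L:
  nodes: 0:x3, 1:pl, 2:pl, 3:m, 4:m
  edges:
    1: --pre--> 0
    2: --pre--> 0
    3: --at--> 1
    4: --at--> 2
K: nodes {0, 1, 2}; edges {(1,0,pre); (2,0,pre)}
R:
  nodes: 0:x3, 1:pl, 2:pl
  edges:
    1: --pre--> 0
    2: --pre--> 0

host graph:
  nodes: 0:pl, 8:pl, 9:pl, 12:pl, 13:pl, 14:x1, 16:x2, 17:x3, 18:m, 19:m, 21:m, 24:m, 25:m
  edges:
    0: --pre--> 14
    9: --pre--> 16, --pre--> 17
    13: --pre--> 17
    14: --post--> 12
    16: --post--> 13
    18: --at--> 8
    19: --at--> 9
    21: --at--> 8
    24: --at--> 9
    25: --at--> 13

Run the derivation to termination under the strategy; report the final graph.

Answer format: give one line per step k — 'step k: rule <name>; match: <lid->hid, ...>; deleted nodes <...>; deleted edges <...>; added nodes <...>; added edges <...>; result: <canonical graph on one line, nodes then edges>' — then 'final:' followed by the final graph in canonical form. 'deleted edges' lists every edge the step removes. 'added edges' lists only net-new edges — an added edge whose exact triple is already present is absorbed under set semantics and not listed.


step 1: rule r2; match: 0->16, 1->9, 2->13, 3->19; deleted nodes 19; deleted edges (19,9,at); added nodes 26; added edges (26,13,at); result: nodes: 0:pl, 8:pl, 9:pl, 12:pl, 13:pl, 14:x1, 16:x2, 17:x3, 18:m, 21:m, 24:m, 25:m, 26:m edges: (0,14,pre); (9,16,pre); (9,17,pre); (13,17,pre); (14,12,post); (16,13,post); (18,8,at); (21,8,at); (24,9,at); (25,13,at); (26,13,at)
step 2: rule r2; match: 0->16, 1->9, 2->13, 3->24; deleted nodes 24; deleted edges (24,9,at); added nodes 27; added edges (27,13,at); result: nodes: 0:pl, 8:pl, 9:pl, 12:pl, 13:pl, 14:x1, 16:x2, 17:x3, 18:m, 21:m, 25:m, 26:m, 27:m edges: (0,14,pre); (9,16,pre); (9,17,pre); (13,17,pre); (14,12,post); (16,13,post); (18,8,at); (21,8,at); (25,13,at); (26,13,at); (27,13,at)
final:
nodes: 0:pl, 8:pl, 9:pl, 12:pl, 13:pl, 14:x1, 16:x2, 17:x3, 18:m, 21:m, 25:m, 26:m, 27:m
edges: (0,14,pre); (9,16,pre); (9,17,pre); (13,17,pre); (14,12,post); (16,13,post); (18,8,at); (21,8,at); (25,13,at); (26,13,at); (27,13,at)


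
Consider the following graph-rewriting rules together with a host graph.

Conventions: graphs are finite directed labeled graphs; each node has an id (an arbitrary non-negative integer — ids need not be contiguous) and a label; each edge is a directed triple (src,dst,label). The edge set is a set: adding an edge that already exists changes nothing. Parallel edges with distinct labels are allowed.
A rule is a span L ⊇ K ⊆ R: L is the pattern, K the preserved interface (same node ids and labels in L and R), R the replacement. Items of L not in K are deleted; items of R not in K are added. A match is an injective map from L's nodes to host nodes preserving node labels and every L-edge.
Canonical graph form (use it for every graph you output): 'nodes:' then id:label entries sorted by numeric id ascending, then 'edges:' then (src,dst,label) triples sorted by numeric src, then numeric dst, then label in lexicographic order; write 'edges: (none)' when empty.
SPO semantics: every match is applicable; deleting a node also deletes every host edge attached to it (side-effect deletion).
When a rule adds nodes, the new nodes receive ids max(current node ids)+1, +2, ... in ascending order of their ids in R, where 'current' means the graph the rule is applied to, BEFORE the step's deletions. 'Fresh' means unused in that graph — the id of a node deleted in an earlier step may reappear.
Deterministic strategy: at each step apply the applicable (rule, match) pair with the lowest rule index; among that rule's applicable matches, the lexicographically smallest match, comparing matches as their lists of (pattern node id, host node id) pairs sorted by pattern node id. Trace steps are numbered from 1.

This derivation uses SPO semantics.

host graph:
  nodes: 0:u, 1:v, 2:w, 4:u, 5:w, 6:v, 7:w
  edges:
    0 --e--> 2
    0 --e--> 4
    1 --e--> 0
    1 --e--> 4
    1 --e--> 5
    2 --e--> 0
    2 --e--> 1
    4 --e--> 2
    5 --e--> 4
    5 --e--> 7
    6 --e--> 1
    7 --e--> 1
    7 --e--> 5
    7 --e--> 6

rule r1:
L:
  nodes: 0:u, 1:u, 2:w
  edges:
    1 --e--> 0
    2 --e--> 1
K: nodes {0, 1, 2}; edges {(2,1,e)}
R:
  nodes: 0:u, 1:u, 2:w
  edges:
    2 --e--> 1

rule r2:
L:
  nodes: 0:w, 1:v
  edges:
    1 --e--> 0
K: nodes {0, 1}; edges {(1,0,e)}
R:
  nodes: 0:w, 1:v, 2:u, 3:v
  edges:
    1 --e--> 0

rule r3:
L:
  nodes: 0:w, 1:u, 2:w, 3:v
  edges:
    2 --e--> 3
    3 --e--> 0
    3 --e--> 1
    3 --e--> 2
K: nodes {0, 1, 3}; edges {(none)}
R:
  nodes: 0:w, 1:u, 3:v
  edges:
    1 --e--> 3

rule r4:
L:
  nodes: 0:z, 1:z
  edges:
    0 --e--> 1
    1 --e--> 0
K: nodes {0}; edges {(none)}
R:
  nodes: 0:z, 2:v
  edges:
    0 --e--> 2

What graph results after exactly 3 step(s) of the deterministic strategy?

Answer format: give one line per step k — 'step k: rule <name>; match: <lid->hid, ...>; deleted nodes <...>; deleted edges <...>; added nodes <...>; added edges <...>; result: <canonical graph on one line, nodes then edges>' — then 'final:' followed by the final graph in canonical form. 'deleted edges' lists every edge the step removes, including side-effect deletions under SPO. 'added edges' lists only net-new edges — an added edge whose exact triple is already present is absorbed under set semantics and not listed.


step 1: rule r1; match: 0->4, 1->0, 2->2; deleted nodes (none); deleted edges (0,4,e); added nodes (none); added edges (none); result: nodes: 0:u, 1:v, 2:w, 4:u, 5:w, 6:v, 7:w edges: (0,2,e); (1,0,e); (1,4,e); (1,5,e); (2,0,e); (2,1,e); (4,2,e); (5,4,e); (5,7,e); (6,1,e); (7,1,e); (7,5,e); (7,6,e)
step 2: rule r2; match: 0->5, 1->1; deleted nodes (none); deleted edges (none); added nodes 8, 9; added edges (none); result: nodes: 0:u, 1:v, 2:w, 4:u, 5:w, 6:v, 7:w, 8:u, 9:v edges: (0,2,e); (1,0,e); (1,4,e); (1,5,e); (2,0,e); (2,1,e); (4,2,e); (5,4,e); (5,7,e); (6,1,e); (7,1,e); (7,5,e); (7,6,e)
step 3: rule r2; match: 0->5, 1->1; deleted nodes (none); deleted edges (none); added nodes 10, 11; added edges (none); result: nodes: 0:u, 1:v, 2:w, 4:u, 5:w, 6:v, 7:w, 8:u, 9:v, 10:u, 11:v edges: (0,2,e); (1,0,e); (1,4,e); (1,5,e); (2,0,e); (2,1,e); (4,2,e); (5,4,e); (5,7,e); (6,1,e); (7,1,e); (7,5,e); (7,6,e)
final:
nodes: 0:u, 1:v, 2:w, 4:u, 5:w, 6:v, 7:w, 8:u, 9:v, 10:u, 11:v
edges: (0,2,e); (1,0,e); (1,4,e); (1,5,e); (2,0,e); (2,1,e); (4,2,e); (5,4,e); (5,7,e); (6,1,e); (7,1,e); (7,5,e); (7,6,e)


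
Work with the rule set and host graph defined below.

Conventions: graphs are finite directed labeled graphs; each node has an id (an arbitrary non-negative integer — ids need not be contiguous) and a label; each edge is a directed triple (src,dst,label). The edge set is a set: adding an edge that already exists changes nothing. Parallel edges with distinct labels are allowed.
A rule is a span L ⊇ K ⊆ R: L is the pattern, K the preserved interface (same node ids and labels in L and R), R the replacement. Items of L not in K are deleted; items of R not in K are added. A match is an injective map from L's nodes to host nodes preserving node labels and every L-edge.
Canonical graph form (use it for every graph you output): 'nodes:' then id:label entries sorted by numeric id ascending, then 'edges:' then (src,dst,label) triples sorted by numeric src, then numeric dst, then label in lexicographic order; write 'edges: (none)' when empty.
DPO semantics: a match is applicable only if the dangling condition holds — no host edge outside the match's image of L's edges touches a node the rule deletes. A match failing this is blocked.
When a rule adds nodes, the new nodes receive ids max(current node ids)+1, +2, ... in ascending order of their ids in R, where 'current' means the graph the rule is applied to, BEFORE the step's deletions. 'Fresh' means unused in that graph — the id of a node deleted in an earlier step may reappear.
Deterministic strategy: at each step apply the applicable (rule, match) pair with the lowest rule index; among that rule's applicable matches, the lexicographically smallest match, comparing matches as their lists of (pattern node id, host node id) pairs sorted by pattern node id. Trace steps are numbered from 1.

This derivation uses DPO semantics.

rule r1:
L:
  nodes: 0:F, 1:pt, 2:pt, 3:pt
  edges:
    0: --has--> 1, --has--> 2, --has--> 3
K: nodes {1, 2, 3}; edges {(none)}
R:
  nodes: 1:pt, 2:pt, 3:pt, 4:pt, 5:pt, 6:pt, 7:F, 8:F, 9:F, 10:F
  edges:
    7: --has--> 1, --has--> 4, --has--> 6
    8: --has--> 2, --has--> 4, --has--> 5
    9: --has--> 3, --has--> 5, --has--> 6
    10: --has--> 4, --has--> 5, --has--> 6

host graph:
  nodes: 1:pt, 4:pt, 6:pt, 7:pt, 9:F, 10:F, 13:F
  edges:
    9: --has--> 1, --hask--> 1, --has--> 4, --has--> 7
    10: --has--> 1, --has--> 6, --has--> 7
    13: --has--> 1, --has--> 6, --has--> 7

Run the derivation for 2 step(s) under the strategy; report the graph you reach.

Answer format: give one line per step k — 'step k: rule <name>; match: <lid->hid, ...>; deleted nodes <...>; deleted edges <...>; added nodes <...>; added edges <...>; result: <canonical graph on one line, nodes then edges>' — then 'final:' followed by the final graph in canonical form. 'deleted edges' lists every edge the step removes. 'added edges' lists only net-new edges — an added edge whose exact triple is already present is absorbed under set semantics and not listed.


step 1: rule r1; match: 0->10, 1->1, 2->6, 3->7; deleted nodes 10; deleted edges (10,1,has); (10,6,has); (10,7,has); added nodes 14, 15, 16, 17, 18, 19, 20; added edges (17,1,has); (17,14,has); (17,16,has); (18,6,has); (18,14,has); (18,15,has); (19,7,has); (19,15,has); (19,16,has); (20,14,has); (20,15,has); (20,16,has); result: nodes: 1:pt, 4:pt, 6:pt, 7:pt, 9:F, 13:F, 14:pt, 15:pt, 16:pt, 17:F, 18:F, 19:F, 20:F edges: (9,1,has); (9,1,hask); (9,4,has); (9,7,has); (13,1,has); (13,6,has); (13,7,has); (17,1,has); (17,14,has); (17,16,has); (18,6,has); (18,14,has); (18,15,has); (19,7,has); (19,15,has); (19,16,has); (20,14,has); (20,15,has); (20,16,has)
step 2: rule r1; match: 0->13, 1->1, 2->6, 3->7; deleted nodes 13; deleted edges (13,1,has); (13,6,has); (13,7,has); added nodes 21, 22, 23, 24, 25, 26, 27; added edges (24,1,has); (24,21,has); (24,23,has); (25,6,has); (25,21,has); (25,22,has); (26,7,has); (26,22,has); (26,23,has); (27,21,has); (27,22,has); (27,23,has); result: nodes: 1:pt, 4:pt, 6:pt, 7:pt, 9:F, 14:pt, 15:pt, 16:pt, 17:F, 18:F, 19:F, 20:F, 21:pt, 22:pt, 23:pt, 24:F, 25:F, 26:F, 27:F edges: (9,1,has); (9,1,hask); (9,4,has); (9,7,has); (17,1,has); (17,14,has); (17,16,has); (18,6,has); (18,14,has); (18,15,has); (19,7,has); (19,15,has); (19,16,has); (20,14,has); (20,15,has); (20,16,has); (24,1,has); (24,21,has); (24,23,has); (25,6,has); (25,21,has); (25,22,has); (26,7,has); (26,22,has); (26,23,has); (27,21,has); (27,22,has); (27,23,has)
final:
nodes: 1:pt, 4:pt, 6:pt, 7:pt, 9:F, 14:pt, 15:pt, 16:pt, 17:F, 18:F, 19:F, 20:F, 21:pt, 22:pt, 23:pt, 24:F, 25:F, 26:F, 27:F
edges: (9,1,has); (9,1,hask); (9,4,has); (9,7,has); (17,1,has); (17,14,has); (17,16,has); (18,6,has); (18,14,has); (18,15,has); (19,7,has); (19,15,has); (19,16,has); (20,14,has); (20,15,has); (20,16,has); (24,1,has); (24,21,has); (24,23,has); (25,6,has); (25,21,has); (25,22,has); (26,7,has); (26,22,has); (26,23,has); (27,21,has); (27,22,has); (27,23,has)


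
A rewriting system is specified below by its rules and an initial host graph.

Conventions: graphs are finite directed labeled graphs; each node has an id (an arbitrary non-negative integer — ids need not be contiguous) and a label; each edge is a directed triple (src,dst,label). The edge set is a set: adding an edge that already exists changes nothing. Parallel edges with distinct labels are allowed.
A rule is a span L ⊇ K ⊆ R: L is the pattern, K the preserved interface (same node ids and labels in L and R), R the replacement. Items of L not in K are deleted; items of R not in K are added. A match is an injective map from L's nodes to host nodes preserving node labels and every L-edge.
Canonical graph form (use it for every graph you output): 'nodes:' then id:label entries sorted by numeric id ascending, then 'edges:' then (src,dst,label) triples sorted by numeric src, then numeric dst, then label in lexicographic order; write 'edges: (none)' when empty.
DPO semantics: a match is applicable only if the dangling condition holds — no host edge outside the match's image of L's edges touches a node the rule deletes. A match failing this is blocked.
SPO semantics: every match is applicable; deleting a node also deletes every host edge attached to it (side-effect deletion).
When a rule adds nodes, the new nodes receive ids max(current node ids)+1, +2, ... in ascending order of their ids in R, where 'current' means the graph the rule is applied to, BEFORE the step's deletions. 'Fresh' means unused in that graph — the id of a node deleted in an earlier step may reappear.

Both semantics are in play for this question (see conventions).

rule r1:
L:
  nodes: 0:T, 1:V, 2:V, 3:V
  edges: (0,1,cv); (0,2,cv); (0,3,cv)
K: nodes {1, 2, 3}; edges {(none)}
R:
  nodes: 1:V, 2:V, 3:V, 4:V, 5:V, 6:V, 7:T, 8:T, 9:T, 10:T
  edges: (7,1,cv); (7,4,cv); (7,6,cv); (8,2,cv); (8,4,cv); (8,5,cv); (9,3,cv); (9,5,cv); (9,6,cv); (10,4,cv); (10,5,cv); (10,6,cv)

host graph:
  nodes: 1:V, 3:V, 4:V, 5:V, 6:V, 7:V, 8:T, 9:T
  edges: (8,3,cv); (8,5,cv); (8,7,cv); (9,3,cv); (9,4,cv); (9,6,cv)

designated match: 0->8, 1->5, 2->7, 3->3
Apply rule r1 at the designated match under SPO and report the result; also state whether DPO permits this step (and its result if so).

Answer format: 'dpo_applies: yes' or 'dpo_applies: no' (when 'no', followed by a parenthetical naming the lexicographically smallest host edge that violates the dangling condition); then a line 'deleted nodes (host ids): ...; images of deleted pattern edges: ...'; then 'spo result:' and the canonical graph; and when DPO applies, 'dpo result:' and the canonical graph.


dpo_applies: yes
deleted nodes (host ids): 8; images of deleted pattern edges: (8,3,cv); (8,5,cv); (8,7,cv)
spo result:
nodes: 1:V, 3:V, 4:V, 5:V, 6:V, 7:V, 9:T, 10:V, 11:V, 12:V, 13:T, 14:T, 15:T, 16:T
edges: (9,3,cv); (9,4,cv); (9,6,cv); (13,5,cv); (13,10,cv); (13,12,cv); (14,7,cv); (14,10,cv); (14,11,cv); (15,3,cv); (15,11,cv); (15,12,cv); (16,10,cv); (16,11,cv); (16,12,cv)
dpo result:
nodes: 1:V, 3:V, 4:V, 5:V, 6:V, 7:V, 9:T, 10:V, 11:V, 12:V, 13:T, 14:T, 15:T, 16:T
edges: (9,3,cv); (9,4,cv); (9,6,cv); (13,5,cv); (13,10,cv); (13,12,cv); (14,7,cv); (14,10,cv); (14,11,cv); (15,3,cv); (15,11,cv); (15,12,cv); (16,10,cv); (16,11,cv); (16,12,cv)


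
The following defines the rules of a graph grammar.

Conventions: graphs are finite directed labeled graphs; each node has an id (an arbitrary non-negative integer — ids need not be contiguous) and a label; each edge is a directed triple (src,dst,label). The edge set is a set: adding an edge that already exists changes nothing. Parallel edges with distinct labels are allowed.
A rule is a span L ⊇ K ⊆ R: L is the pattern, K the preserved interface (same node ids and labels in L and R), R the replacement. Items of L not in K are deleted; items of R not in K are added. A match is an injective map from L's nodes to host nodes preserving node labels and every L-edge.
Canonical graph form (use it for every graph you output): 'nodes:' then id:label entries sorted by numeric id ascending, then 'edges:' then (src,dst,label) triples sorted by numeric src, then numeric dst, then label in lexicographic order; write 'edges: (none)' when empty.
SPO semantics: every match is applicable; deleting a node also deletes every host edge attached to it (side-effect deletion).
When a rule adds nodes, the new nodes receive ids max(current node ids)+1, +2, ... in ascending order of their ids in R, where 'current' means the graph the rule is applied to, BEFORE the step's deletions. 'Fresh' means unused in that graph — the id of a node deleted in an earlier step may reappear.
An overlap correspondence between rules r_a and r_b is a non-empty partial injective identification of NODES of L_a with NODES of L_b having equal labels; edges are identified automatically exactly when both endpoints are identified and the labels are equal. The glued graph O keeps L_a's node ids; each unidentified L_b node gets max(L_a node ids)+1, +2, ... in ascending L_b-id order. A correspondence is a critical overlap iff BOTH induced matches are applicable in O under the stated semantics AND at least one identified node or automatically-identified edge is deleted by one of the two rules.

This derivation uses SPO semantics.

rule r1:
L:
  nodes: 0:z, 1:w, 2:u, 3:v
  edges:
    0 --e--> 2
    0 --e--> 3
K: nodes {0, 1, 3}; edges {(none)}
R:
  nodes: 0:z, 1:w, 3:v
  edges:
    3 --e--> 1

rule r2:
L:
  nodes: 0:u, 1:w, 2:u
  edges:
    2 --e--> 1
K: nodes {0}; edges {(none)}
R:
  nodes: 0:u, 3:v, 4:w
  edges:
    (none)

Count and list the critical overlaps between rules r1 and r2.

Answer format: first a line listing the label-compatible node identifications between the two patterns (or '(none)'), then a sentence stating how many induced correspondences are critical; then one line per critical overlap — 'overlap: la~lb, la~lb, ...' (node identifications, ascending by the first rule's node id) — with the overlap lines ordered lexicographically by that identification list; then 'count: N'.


label-compatible node identifications between L(r1) and L(r2): 1~1, 2~0, 2~2
5 of the induced correspondences are critical overlaps of r1 and r2.
overlap: 1~1
overlap: 1~1, 2~0
overlap: 1~1, 2~2
overlap: 2~0
overlap: 2~2
count: 5


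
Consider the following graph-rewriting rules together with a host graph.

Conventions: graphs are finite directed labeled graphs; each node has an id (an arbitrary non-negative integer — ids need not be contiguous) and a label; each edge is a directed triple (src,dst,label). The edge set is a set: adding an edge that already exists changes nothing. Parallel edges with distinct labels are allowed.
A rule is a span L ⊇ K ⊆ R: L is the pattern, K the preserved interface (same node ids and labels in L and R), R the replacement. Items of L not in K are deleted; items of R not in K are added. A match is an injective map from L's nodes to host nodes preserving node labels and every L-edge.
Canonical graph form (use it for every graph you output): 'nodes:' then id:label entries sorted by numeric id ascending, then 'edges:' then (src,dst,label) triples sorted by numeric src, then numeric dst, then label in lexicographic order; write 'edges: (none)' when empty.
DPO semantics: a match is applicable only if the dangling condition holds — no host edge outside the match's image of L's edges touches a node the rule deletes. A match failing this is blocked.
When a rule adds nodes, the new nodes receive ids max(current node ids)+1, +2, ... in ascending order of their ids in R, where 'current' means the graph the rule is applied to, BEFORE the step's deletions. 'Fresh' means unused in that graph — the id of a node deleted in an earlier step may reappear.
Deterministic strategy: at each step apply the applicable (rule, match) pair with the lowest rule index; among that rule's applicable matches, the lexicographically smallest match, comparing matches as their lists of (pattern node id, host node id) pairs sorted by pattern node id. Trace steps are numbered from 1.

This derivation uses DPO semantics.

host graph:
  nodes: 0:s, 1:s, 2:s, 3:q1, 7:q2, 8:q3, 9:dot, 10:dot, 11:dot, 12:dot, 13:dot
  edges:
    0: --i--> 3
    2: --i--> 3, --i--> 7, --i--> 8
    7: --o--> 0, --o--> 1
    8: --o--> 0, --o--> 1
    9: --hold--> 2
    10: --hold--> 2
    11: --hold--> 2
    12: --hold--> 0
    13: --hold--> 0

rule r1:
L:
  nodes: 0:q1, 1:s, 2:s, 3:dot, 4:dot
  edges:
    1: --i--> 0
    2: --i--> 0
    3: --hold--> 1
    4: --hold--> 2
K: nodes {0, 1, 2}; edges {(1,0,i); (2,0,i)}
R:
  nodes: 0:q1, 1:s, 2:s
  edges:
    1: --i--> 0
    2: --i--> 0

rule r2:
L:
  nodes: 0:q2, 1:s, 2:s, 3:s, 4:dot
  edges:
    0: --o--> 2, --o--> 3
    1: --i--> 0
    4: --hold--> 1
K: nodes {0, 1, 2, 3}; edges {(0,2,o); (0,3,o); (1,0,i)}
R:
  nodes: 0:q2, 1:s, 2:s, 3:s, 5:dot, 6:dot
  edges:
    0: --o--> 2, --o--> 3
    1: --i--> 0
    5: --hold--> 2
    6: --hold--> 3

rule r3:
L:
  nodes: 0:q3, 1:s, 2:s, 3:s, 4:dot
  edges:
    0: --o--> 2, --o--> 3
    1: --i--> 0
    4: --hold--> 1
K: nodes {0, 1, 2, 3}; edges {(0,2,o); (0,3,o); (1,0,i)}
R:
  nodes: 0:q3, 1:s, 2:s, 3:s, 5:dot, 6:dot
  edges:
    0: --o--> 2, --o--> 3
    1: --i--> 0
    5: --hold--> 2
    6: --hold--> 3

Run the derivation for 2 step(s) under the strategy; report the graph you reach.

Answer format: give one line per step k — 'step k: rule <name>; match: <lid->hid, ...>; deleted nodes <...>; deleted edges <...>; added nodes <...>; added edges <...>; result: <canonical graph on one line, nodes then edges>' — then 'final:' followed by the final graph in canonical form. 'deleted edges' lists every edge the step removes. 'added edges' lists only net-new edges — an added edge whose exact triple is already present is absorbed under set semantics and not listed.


step 1: rule r1; match: 0->3, 1->0, 2->2, 3->12, 4->9; deleted nodes 9, 12; deleted edges (9,2,hold); (12,0,hold); added nodes (none); added edges (none); result: nodes: 0:s, 1:s, 2:s, 3:q1, 7:q2, 8:q3, 10:dot, 11:dot, 13:dot edges: (0,3,i); (2,3,i); (2,7,i); (2,8,i); (7,0,o); (7,1,o); (8,0,o); (8,1,o); (10,2,hold); (11,2,hold); (13,0,hold)
step 2: rule r1; match: 0->3, 1->0, 2->2, 3->13, 4->10; deleted nodes 10, 13; deleted edges (10,2,hold); (13,0,hold); added nodes (none); added edges (none); result: nodes: 0:s, 1:s, 2:s, 3:q1, 7:q2, 8:q3, 11:dot edges: (0,3,i); (2,3,i); (2,7,i); (2,8,i); (7,0,o); (7,1,o); (8,0,o); (8,1,o); (11,2,hold)
final:
nodes: 0:s, 1:s, 2:s, 3:q1, 7:q2, 8:q3, 11:dot
edges: (0,3,i); (2,3,i); (2,7,i); (2,8,i); (7,0,o); (7,1,o); (8,0,o); (8,1,o); (11,2,hold)


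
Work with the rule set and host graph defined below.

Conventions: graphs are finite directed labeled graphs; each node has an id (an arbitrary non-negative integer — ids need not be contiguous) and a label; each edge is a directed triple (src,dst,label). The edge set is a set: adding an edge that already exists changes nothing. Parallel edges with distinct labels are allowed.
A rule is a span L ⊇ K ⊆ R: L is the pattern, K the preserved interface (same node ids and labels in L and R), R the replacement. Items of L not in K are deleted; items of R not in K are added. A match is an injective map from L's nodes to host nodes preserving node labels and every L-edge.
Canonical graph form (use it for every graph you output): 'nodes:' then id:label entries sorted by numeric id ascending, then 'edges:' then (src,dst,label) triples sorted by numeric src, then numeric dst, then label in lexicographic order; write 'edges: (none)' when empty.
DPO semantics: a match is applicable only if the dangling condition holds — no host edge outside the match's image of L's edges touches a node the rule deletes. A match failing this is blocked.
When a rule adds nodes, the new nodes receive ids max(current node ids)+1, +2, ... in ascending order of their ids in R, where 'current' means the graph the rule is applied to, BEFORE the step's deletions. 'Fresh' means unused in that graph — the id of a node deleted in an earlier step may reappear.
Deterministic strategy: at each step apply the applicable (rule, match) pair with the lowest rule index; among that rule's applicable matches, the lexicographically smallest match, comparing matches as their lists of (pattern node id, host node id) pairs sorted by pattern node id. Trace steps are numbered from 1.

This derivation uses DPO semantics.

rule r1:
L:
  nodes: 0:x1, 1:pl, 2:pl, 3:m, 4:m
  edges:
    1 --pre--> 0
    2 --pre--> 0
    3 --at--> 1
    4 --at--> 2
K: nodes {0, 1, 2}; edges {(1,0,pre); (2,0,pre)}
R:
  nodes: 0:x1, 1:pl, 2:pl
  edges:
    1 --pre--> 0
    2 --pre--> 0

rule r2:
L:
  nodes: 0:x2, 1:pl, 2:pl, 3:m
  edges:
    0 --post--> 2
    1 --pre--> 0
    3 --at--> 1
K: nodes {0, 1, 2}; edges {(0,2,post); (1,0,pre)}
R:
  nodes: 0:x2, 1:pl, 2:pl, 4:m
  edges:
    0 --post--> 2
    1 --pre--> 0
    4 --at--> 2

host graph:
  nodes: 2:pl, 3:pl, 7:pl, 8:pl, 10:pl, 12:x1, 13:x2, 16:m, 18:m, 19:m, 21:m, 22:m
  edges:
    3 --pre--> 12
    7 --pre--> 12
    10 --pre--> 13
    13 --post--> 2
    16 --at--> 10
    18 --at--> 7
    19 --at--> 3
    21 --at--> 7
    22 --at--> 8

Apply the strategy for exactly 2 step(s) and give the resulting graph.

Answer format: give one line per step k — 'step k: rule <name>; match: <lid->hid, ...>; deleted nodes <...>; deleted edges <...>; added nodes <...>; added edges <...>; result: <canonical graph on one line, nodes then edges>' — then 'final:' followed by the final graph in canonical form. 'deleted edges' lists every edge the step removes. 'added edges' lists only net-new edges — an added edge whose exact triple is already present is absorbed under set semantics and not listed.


step 1: rule r1; match: 0->12, 1->3, 2->7, 3->19, 4->18; deleted nodes 18, 19; deleted edges (18,7,at); (19,3,at); added nodes (none); added edges (none); result: nodes: 2:pl, 3:pl, 7:pl, 8:pl, 10:pl, 12:x1, 13:x2, 16:m, 21:m, 22:m edges: (3,12,pre); (7,12,pre); (10,13,pre); (13,2,post); (16,10,at); (21,7,at); (22,8,at)
step 2: rule r2; match: 0->13, 1->10, 2->2, 3->16; deleted nodes 16; deleted edges (16,10,at); added nodes 23; added edges (23,2,at); result: nodes: 2:pl, 3:pl, 7:pl, 8:pl, 10:pl, 12:x1, 13:x2, 21:m, 22:m, 23:m edges: (3,12,pre); (7,12,pre); (10,13,pre); (13,2,post); (21,7,at); (22,8,at); (23,2,at)
final:
nodes: 2:pl, 3:pl, 7:pl, 8:pl, 10:pl, 12:x1, 13:x2, 21:m, 22:m, 23:m
edges: (3,12,pre); (7,12,pre); (10,13,pre); (13,2,post); (21,7,at); (22,8,at); (23,2,at)


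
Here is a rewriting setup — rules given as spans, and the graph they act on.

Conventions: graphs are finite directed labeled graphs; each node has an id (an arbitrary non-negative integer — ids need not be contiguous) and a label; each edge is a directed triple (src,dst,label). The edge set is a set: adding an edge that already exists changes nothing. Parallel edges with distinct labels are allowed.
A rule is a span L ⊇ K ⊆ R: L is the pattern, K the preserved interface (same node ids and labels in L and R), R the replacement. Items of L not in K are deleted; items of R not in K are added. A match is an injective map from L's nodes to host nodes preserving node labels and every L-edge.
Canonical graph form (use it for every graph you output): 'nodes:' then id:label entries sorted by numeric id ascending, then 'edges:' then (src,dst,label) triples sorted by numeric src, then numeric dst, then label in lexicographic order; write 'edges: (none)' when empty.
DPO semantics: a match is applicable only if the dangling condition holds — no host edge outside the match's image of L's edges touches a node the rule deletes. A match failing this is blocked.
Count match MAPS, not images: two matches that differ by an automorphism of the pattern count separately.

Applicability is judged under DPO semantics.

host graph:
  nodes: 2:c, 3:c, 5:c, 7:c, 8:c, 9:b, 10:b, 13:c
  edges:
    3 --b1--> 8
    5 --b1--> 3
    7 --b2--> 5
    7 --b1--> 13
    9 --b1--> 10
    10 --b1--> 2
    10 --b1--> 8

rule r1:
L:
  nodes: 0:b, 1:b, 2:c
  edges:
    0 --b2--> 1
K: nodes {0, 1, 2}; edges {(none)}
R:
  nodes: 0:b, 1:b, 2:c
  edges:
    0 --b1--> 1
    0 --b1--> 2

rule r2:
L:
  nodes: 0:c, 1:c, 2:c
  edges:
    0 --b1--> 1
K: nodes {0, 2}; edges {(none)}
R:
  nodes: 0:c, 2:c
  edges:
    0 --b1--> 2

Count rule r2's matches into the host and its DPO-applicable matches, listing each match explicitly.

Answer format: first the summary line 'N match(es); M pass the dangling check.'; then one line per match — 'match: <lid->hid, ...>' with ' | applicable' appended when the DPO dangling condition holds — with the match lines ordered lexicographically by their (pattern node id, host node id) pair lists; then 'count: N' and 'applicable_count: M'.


12 match(es); 4 pass the dangling check.
match: 0->3, 1->8, 2->2
match: 0->3, 1->8, 2->5
match: 0->3, 1->8, 2->7
match: 0->3, 1->8, 2->13
match: 0->5, 1->3, 2->2
match: 0->5, 1->3, 2->7
match: 0->5, 1->3, 2->8
match: 0->5, 1->3, 2->13
match: 0->7, 1->13, 2->2 | applicable
match: 0->7, 1->13, 2->3 | applicable
match: 0->7, 1->13, 2->5 | applicable
match: 0->7, 1->13, 2->8 | applicable
count: 12
applicable_count: 4


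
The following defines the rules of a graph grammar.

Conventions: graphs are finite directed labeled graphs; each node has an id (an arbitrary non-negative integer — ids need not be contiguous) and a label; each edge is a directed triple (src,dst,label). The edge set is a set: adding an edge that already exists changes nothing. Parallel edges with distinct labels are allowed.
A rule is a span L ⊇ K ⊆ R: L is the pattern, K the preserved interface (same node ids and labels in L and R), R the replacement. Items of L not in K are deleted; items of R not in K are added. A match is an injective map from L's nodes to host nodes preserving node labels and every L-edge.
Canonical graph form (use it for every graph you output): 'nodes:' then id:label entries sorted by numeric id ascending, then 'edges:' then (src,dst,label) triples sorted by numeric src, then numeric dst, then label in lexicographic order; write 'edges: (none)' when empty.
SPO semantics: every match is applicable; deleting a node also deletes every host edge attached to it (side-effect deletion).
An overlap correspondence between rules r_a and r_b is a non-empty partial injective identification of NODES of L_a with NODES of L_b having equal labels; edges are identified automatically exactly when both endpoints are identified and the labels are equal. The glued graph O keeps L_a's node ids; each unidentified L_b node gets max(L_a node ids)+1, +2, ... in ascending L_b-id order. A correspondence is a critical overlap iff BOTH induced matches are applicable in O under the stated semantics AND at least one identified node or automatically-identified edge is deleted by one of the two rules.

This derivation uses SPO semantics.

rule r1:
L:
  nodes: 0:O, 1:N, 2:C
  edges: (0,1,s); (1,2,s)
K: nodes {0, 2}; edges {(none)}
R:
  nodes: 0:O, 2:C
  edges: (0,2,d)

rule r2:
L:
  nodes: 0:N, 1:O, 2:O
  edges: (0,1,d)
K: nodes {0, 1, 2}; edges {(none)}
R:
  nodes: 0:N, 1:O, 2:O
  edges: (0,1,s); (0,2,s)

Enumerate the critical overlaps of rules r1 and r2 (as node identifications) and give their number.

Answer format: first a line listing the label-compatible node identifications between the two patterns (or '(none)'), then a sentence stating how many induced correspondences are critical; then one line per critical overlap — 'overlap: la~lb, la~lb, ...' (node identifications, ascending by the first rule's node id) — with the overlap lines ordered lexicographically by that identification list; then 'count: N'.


label-compatible node identifications between L(r1) and L(r2): 0~1, 0~2, 1~0
3 of the induced correspondences are critical overlaps of r1 and r2.
overlap: 0~1, 1~0
overlap: 0~2, 1~0
overlap: 1~0
count: 3


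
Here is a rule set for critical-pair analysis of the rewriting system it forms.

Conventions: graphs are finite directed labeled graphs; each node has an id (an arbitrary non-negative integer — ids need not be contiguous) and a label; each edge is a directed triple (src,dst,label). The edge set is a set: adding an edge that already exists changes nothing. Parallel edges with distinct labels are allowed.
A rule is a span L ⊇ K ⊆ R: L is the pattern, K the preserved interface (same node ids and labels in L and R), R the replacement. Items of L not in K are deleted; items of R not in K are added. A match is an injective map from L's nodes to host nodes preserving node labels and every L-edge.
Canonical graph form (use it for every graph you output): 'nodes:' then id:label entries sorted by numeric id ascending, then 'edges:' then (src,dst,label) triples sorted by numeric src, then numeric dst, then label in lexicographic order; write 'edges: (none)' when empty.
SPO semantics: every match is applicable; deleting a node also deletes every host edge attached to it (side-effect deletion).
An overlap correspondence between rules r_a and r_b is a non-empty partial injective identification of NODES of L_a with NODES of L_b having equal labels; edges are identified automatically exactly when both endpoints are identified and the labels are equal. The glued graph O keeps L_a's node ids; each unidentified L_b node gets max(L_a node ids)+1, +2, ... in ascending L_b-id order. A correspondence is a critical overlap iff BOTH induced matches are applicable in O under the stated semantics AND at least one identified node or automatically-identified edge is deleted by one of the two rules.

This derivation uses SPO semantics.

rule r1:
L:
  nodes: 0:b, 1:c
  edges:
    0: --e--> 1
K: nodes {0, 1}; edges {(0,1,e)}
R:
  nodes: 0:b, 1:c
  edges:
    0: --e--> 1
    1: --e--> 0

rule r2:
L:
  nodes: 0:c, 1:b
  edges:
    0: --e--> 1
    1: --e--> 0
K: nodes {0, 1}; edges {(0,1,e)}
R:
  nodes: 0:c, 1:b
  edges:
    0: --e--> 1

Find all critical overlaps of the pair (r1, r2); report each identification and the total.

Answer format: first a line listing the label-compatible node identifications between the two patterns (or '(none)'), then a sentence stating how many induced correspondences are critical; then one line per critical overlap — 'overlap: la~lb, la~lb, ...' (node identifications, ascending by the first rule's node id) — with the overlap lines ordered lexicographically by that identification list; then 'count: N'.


label-compatible node identifications between L(r1) and L(r2): 0~1, 1~0
1 of the induced correspondences is a critical overlap of r1 and r2.
overlap: 0~1, 1~0
count: 1


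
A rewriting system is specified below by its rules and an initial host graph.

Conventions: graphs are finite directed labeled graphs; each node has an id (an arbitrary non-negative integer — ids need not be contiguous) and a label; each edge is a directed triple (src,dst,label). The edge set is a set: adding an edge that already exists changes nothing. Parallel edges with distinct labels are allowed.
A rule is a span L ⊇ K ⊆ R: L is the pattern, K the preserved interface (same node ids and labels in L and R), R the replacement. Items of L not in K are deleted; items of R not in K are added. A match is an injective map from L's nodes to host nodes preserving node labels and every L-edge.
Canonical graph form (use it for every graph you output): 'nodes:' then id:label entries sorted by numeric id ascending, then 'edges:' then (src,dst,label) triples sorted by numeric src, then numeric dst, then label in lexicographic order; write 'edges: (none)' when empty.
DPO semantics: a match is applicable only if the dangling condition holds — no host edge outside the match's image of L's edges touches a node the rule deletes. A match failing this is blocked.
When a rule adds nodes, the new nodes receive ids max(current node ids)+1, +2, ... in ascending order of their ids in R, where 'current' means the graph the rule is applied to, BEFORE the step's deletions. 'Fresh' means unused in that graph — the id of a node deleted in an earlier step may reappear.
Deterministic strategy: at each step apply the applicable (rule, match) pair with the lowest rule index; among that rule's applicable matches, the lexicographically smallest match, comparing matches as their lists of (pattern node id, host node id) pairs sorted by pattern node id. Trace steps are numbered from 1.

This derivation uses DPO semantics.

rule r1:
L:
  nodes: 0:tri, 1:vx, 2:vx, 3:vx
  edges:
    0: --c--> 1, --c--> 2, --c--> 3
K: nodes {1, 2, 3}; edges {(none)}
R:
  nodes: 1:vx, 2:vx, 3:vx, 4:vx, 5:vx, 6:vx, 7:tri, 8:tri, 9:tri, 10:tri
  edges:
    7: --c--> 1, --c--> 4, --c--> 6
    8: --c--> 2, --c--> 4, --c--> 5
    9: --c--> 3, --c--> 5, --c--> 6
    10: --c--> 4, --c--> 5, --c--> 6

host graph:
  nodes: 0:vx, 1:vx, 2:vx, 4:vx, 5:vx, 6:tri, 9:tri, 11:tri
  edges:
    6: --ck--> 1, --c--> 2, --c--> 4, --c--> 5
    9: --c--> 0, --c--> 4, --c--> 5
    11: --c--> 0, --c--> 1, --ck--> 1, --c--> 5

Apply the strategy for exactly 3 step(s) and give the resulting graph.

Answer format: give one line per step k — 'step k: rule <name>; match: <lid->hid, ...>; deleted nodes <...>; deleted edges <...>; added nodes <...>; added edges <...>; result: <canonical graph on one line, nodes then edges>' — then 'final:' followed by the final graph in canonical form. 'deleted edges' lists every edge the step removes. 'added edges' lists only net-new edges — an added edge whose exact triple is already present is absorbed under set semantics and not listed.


step 1: rule r1; match: 0->9, 1->0, 2->4, 3->5; deleted nodes 9; deleted edges (9,0,c); (9,4,c); (9,5,c); added nodes 12, 13, 14, 15, 16, 17, 18; added edges (15,0,c); (15,12,c); (15,14,c); (16,4,c); (16,12,c); (16,13,c); (17,5,c); (17,13,c); (17,14,c); (18,12,c); (18,13,c); (18,14,c); result: nodes: 0:vx, 1:vx, 2:vx, 4:vx, 5:vx, 6:tri, 11:tri, 12:vx, 13:vx, 14:vx, 15:tri, 16:tri, 17:tri, 18:tri edges: (6,1,ck); (6,2,c); (6,4,c); (6,5,c); (11,0,c); (11,1,c); (11,1,ck); (11,5,c); (15,0,c); (15,12,c); (15,14,c); (16,4,c); (16,12,c); (16,13,c); (17,5,c); (17,13,c); (17,14,c); (18,12,c); (18,13,c); (18,14,c)
step 2: rule r1; match: 0->15, 1->0, 2->12, 3->14; deleted nodes 15; deleted edges (15,0,c); (15,12,c); (15,14,c); added nodes 19, 20, 21, 22, 23, 24, 25; added edges (22,0,c); (22,19,c); (22,21,c); (23,12,c); (23,19,c); (23,20,c); (24,14,c); (24,20,c); (24,21,c); (25,19,c); (25,20,c); (25,21,c); result: nodes: 0:vx, 1:vx, 2:vx, 4:vx, 5:vx, 6:tri, 11:tri, 12:vx, 13:vx, 14:vx, 16:tri, 17:tri, 18:tri, 19:vx, 20:vx, 21:vx, 22:tri, 23:tri, 24:tri, 25:tri edges: (6,1,ck); (6,2,c); (6,4,c); (6,5,c); (11,0,c); (11,1,c); (11,1,ck); (11,5,c); (16,4,c); (16,12,c); (16,13,c); (17,5,c); (17,13,c); (17,14,c); (18,12,c); (18,13,c); (18,14,c); (22,0,c); (22,19,c); (22,21,c); (23,12,c); (23,19,c); (23,20,c); (24,14,c); (24,20,c); (24,21,c); (25,19,c); (25,20,c); (25,21,c)
step 3: rule r1; match: 0->16, 1->4, 2->12, 3->13; deleted nodes 16; deleted edges (16,4,c); (16,12,c); (16,13,c); added nodes 26, 27, 28, 29, 30, 31, 32; added edges (29,4,c); (29,26,c); (29,28,c); (30,12,c); (30,26,c); (30,27,c); (31,13,c); (31,27,c); (31,28,c); (32,26,c); (32,27,c); (32,28,c); result: nodes: 0:vx, 1:vx, 2:vx, 4:vx, 5:vx, 6:tri, 11:tri, 12:vx, 13:vx, 14:vx, 17:tri, 18:tri, 19:vx, 20:vx, 21:vx, 22:tri, 23:tri, 24:tri, 25:tri, 26:vx, 27:vx, 28:vx, 29:tri, 30:tri, 31:tri, 32:tri edges: (6,1,ck); (6,2,c); (6,4,c); (6,5,c); (11,0,c); (11,1,c); (11,1,ck); (11,5,c); (17,5,c); (17,13,c); (17,14,c); (18,12,c); (18,13,c); (18,14,c); (22,0,c); (22,19,c); (22,21,c); (23,12,c); (23,19,c); (23,20,c); (24,14,c); (24,20,c); (24,21,c); (25,19,c); (25,20,c); (25,21,c); (29,4,c); (29,26,c); (29,28,c); (30,12,c); (30,26,c); (30,27,c); (31,13,c); (31,27,c); (31,28,c); (32,26,c); (32,27,c); (32,28,c)
final:
nodes: 0:vx, 1:vx, 2:vx, 4:vx, 5:vx, 6:tri, 11:tri, 12:vx, 13:vx, 14:vx, 17:tri, 18:tri, 19:vx, 20:vx, 21:vx, 22:tri, 23:tri, 24:tri, 25:tri, 26:vx, 27:vx, 28:vx, 29:tri, 30:tri, 31:tri, 32:tri
edges: (6,1,ck); (6,2,c); (6,4,c); (6,5,c); (11,0,c); (11,1,c); (11,1,ck); (11,5,c); (17,5,c); (17,13,c); (17,14,c); (18,12,c); (18,13,c); (18,14,c); (22,0,c); (22,19,c); (22,21,c); (23,12,c); (23,19,c); (23,20,c); (24,14,c); (24,20,c); (24,21,c); (25,19,c); (25,20,c); (25,21,c); (29,4,c); (29,26,c); (29,28,c); (30,12,c); (30,26,c); (30,27,c); (31,13,c); (31,27,c); (31,28,c); (32,26,c); (32,27,c); (32,28,c)
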